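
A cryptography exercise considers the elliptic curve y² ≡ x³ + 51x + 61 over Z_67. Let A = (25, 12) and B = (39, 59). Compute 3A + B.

First 3A:
Repeated addition: build up to 3A.
2A: tangent at (25, 12): λ = (3·25² + 51)/(2·12) ≡ 50/24. 24⁻¹ ≡ 14 (mod 67), so λ ≡ 50·14 ≡ 30.
  x = λ² - 25 - 25 = 900 - 50 ≡ 46; y = λ·(25 - 46) - 12 ≡ 28. → (46, 28)
3A: (46, 28) + (25, 12). λ = (12 - 28)/(25 - 46) ≡ 51/46 mod 67. 46⁻¹ ≡ 51 (mod 67), so λ ≡ 55.
  x = λ² - 46 - 25 = 3025 - 71 ≡ 6; y = λ·(46 - 6) - 28 ≡ 28. → (6, 28)
3A = (6, 28).
Finally 3A + B:
(6, 28) + (39, 59). λ = (59 - 28)/(39 - 6) ≡ 31/33 mod 67. 33⁻¹ ≡ 65 (mod 67) since 33·65 = 2145 ≡ 1, so λ ≡ 5.
  x = λ² - 6 - 39 = 25 - 45 ≡ 47; y = λ·(6 - 47) - 28 ≡ 35. → (47, 35)

(47, 35)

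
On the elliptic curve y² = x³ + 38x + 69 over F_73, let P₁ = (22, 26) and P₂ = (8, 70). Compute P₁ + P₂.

(35, 67)

(22, 26) + (8, 70). λ = (70 - 26)/(8 - 22) ≡ 44/59 mod 73. 59⁻¹ ≡ 26 (mod 73), so λ ≡ 49.
  x = λ² - 22 - 8 = 2401 - 30 ≡ 35; y = λ·(22 - 35) - 26 ≡ 67. → (35, 67)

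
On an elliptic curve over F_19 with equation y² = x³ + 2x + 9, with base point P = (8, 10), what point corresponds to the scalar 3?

(18, 5)

Repeated addition: build up to 3P.
2P: tangent at (8, 10): λ = (3·8² + 2)/(2·10) ≡ 4/1. 1⁻¹ ≡ 1 (mod 19), so λ ≡ 4·1 ≡ 4.
  x = λ² - 8 - 8 = 16 - 16 ≡ 0; y = λ·(8 - 0) - 10 ≡ 3. → (0, 3)
3P: (0, 3) + (8, 10). λ = (10 - 3)/(8 - 0) ≡ 7/8 mod 19. 8⁻¹ ≡ 12 (mod 19) since 8·12 = 96 ≡ 1, so λ ≡ 8.
  x = λ² - 0 - 8 = 64 - 8 ≡ 18; y = λ·(0 - 18) - 3 ≡ 5. → (18, 5)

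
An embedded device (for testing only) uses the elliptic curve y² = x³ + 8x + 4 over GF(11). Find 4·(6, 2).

Write Q = (6, 2).
Double-and-add on 4 = (100)₂. Start with Q = (6, 2) for the leading 1-bit.
double: tangent at (6, 2): λ = (3·6² + 8)/(2·2) ≡ 6/4. 4⁻¹ ≡ 3 (mod 11), so λ ≡ 6·3 ≡ 7.
  x = λ² - 6 - 6 = 49 - 12 ≡ 4; y = λ·(6 - 4) - 2 ≡ 1. → (4, 1)
double: tangent at (4, 1): λ = (3·4² + 8)/(2·1) ≡ 1/2. 2⁻¹ ≡ 6 (mod 11) since 2·6 = 12 ≡ 1, so λ ≡ 1·6 ≡ 6.
  x = λ² - 4 - 4 = 36 - 8 ≡ 6; y = λ·(4 - 6) - 1 ≡ 9. → (6, 9)

(6, 9)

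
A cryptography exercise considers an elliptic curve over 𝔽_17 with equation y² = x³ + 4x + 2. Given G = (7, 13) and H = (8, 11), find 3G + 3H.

First 3G:
Repeated addition: build up to 3G.
2G: tangent at (7, 13): λ = (3·7² + 4)/(2·13) ≡ 15/9. 9⁻¹ ≡ 2 (mod 17) since 9·2 = 18 ≡ 1, so λ ≡ 15·2 ≡ 13.
  x = λ² - 7 - 7 = 169 - 14 ≡ 2; y = λ·(7 - 2) - 13 ≡ 1. → (2, 1)
3G: (2, 1) + (7, 13). λ = (13 - 1)/(7 - 2) ≡ 12/5 mod 17. 5⁻¹ ≡ 7 (mod 17) since 5·7 = 35 ≡ 1, so λ ≡ 16.
  x = λ² - 2 - 7 = 256 - 9 ≡ 9; y = λ·(2 - 9) - 1 ≡ 6. → (9, 6)
3G = (9, 6).
Next 3H:
Repeated addition: build up to 3H.
2H: tangent at (8, 11): λ = (3·8² + 4)/(2·11) ≡ 9/5. 5⁻¹ ≡ 7 (mod 17), so λ ≡ 9·7 ≡ 12.
  x = λ² - 8 - 8 = 144 - 16 ≡ 9; y = λ·(8 - 9) - 11 ≡ 11. → (9, 11)
3H: (9, 11) + (8, 11). λ = (11 - 11)/(8 - 9) ≡ 0/16 mod 17. 16⁻¹ ≡ 16 (mod 17), so λ ≡ 0.
  x = λ² - 9 - 8 = 0 - 17 ≡ 0; y = λ·(9 - 0) - 11 ≡ 6. → (0, 6)
3H = (0, 6).
Finally 3G + 3H:
(9, 6) + (0, 6). λ = (6 - 6)/(0 - 9) ≡ 0/8 mod 17. 8⁻¹ ≡ 15 (mod 17), so λ ≡ 0.
  x = λ² - 9 - 0 = 0 - 9 ≡ 8; y = λ·(9 - 8) - 6 ≡ 11. → (8, 11)

(8, 11)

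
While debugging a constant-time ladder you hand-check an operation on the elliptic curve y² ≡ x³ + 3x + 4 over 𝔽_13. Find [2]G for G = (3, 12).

(11, 4)

tangent at (3, 12): λ = (3·3² + 3)/(2·12) ≡ 4/11. 11⁻¹ ≡ 6 (mod 13), so λ ≡ 4·6 ≡ 11.
  x = λ² - 3 - 3 = 121 - 6 ≡ 11; y = λ·(3 - 11) - 12 ≡ 4. → (11, 4)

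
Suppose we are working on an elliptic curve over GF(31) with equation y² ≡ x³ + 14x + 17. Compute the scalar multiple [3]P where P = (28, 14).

Repeated addition: build up to 3P.
2P: tangent at (28, 14): λ = (3·28² + 14)/(2·14) ≡ 10/28. 28⁻¹ ≡ 10 (mod 31) since 28·10 = 280 ≡ 1, so λ ≡ 10·10 ≡ 7.
  x = λ² - 28 - 28 = 49 - 56 ≡ 24; y = λ·(28 - 24) - 14 ≡ 14. → (24, 14)
3P: (24, 14) + (28, 14). λ = (14 - 14)/(28 - 24) ≡ 0/4 mod 31. 4⁻¹ ≡ 8 (mod 31), so λ ≡ 0.
  x = λ² - 24 - 28 = 0 - 52 ≡ 10; y = λ·(24 - 10) - 14 ≡ 17. → (10, 17)

(10, 17)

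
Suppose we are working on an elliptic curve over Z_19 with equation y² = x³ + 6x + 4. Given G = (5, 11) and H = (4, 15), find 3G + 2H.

First 3G:
Repeated addition: build up to 3G.
2G: tangent at (5, 11): λ = (3·5² + 6)/(2·11) ≡ 5/3. 3⁻¹ ≡ 13 (mod 19), so λ ≡ 5·13 ≡ 8.
  x = λ² - 5 - 5 = 64 - 10 ≡ 16; y = λ·(5 - 16) - 11 ≡ 15. → (16, 15)
3G: (16, 15) + (5, 11). λ = (11 - 15)/(5 - 16) ≡ 15/8 mod 19. 8⁻¹ ≡ 12 (mod 19), so λ ≡ 9.
  x = λ² - 16 - 5 = 81 - 21 ≡ 3; y = λ·(16 - 3) - 15 ≡ 7. → (3, 7)
3G = (3, 7).
Next 2H:
Repeated addition: build up to 2H.
2H: tangent at (4, 15): λ = (3·4² + 6)/(2·15) ≡ 16/11. 11⁻¹ ≡ 7 (mod 19) since 11·7 = 77 ≡ 1, so λ ≡ 16·7 ≡ 17.
  x = λ² - 4 - 4 = 289 - 8 ≡ 15; y = λ·(4 - 15) - 15 ≡ 7. → (15, 7)
2H = (15, 7).
Finally 3G + 2H:
(3, 7) + (15, 7). λ = (7 - 7)/(15 - 3) ≡ 0/12 mod 19. 12⁻¹ ≡ 8 (mod 19), so λ ≡ 0.
  x = λ² - 3 - 15 = 0 - 18 ≡ 1; y = λ·(3 - 1) - 7 ≡ 12. → (1, 12)

(1, 12)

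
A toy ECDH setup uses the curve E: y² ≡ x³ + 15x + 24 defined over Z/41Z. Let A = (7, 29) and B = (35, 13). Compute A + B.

(7, 29) + (35, 13). λ = (13 - 29)/(35 - 7) ≡ 25/28 mod 41. 28⁻¹ ≡ 22 (mod 41) since 28·22 = 616 ≡ 1, so λ ≡ 17.
  x = λ² - 7 - 35 = 289 - 42 ≡ 1; y = λ·(7 - 1) - 29 ≡ 32. → (1, 32)

(1, 32)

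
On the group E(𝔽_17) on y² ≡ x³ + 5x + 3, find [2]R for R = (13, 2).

tangent at (13, 2): λ = (3·13² + 5)/(2·2) ≡ 2/4. 4⁻¹ ≡ 13 (mod 17) since 4·13 = 52 ≡ 1, so λ ≡ 2·13 ≡ 9.
  x = λ² - 13 - 13 = 81 - 26 ≡ 4; y = λ·(13 - 4) - 2 ≡ 11. → (4, 11)

(4, 11)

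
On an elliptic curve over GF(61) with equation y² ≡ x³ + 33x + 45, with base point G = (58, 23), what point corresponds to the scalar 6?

Repeated addition: build up to 6G.
2G: tangent at (58, 23): λ = (3·58² + 33)/(2·23) ≡ 60/46. 46⁻¹ ≡ 4 (mod 61), so λ ≡ 60·4 ≡ 57.
  x = λ² - 58 - 58 = 3249 - 116 ≡ 22; y = λ·(58 - 22) - 23 ≡ 16. → (22, 16)
3G: (22, 16) + (58, 23). λ = (23 - 16)/(58 - 22) ≡ 7/36 mod 61. 36⁻¹ ≡ 39 (mod 61), so λ ≡ 29.
  x = λ² - 22 - 58 = 841 - 80 ≡ 29; y = λ·(22 - 29) - 16 ≡ 25. → (29, 25)
4G: (29, 25) + (58, 23). λ = (23 - 25)/(58 - 29) ≡ 59/29 mod 61. 29⁻¹ ≡ 40 (mod 61) since 29·40 = 1160 ≡ 1, so λ ≡ 42.
  x = λ² - 29 - 58 = 1764 - 87 ≡ 30; y = λ·(29 - 30) - 25 ≡ 55. → (30, 55)
5G: (30, 55) + (58, 23). λ = (23 - 55)/(58 - 30) ≡ 29/28 mod 61. 28⁻¹ ≡ 24 (mod 61), so λ ≡ 25.
  x = λ² - 30 - 58 = 625 - 88 ≡ 49; y = λ·(30 - 49) - 55 ≡ 19. → (49, 19)
6G: (49, 19) + (58, 23). λ = (23 - 19)/(58 - 49) ≡ 4/9 mod 61. 9⁻¹ ≡ 34 (mod 61) since 9·34 = 306 ≡ 1, so λ ≡ 14.
  x = λ² - 49 - 58 = 196 - 107 ≡ 28; y = λ·(49 - 28) - 19 ≡ 31. → (28, 31)

(28, 31)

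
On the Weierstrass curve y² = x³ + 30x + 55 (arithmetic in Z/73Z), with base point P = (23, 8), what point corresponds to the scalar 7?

Repeated addition: build up to 7P.
2P: tangent at (23, 8): λ = (3·23² + 30)/(2·8) ≡ 11/16. 16⁻¹ ≡ 32 (mod 73) since 16·32 = 512 ≡ 1, so λ ≡ 11·32 ≡ 60.
  x = λ² - 23 - 23 = 3600 - 46 ≡ 50; y = λ·(23 - 50) - 8 ≡ 51. → (50, 51)
3P: (50, 51) + (23, 8). λ = (8 - 51)/(23 - 50) ≡ 30/46 mod 73. 46⁻¹ ≡ 27 (mod 73) since 46·27 = 1242 ≡ 1, so λ ≡ 7.
  x = λ² - 50 - 23 = 49 - 73 ≡ 49; y = λ·(50 - 49) - 51 ≡ 29. → (49, 29)
4P: (49, 29) + (23, 8). λ = (8 - 29)/(23 - 49) ≡ 52/47 mod 73. 47⁻¹ ≡ 14 (mod 73) since 47·14 = 658 ≡ 1, so λ ≡ 71.
  x = λ² - 49 - 23 = 5041 - 72 ≡ 5; y = λ·(49 - 5) - 29 ≡ 29. → (5, 29)
5P: (5, 29) + (23, 8). λ = (8 - 29)/(23 - 5) ≡ 52/18 mod 73. 18⁻¹ ≡ 69 (mod 73) since 18·69 = 1242 ≡ 1, so λ ≡ 11.
  x = λ² - 5 - 23 = 121 - 28 ≡ 20; y = λ·(5 - 20) - 29 ≡ 25. → (20, 25)
6P: (20, 25) + (23, 8). λ = (8 - 25)/(23 - 20) ≡ 56/3 mod 73. 3⁻¹ ≡ 49 (mod 73), so λ ≡ 43.
  x = λ² - 20 - 23 = 1849 - 43 ≡ 54; y = λ·(20 - 54) - 25 ≡ 46. → (54, 46)
7P: (54, 46) + (23, 8). λ = (8 - 46)/(23 - 54) ≡ 35/42 mod 73. 42⁻¹ ≡ 40 (mod 73) since 42·40 = 1680 ≡ 1, so λ ≡ 13.
  x = λ² - 54 - 23 = 169 - 77 ≡ 19; y = λ·(54 - 19) - 46 ≡ 44. → (19, 44)

(19, 44)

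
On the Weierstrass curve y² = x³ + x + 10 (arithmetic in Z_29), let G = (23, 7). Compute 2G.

(5, 13)

tangent at (23, 7): λ = (3·23² + 1)/(2·7) ≡ 22/14. 14⁻¹ ≡ 27 (mod 29), so λ ≡ 22·27 ≡ 14.
  x = λ² - 23 - 23 = 196 - 46 ≡ 5; y = λ·(23 - 5) - 7 ≡ 13. → (5, 13)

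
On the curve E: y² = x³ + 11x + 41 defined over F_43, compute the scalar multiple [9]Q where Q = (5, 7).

Repeated addition: build up to 9Q.
2Q: tangent at (5, 7): λ = (3·5² + 11)/(2·7) ≡ 0/14. 14⁻¹ ≡ 40 (mod 43), so λ ≡ 0·40 ≡ 0.
  x = λ² - 5 - 5 = 0 - 10 ≡ 33; y = λ·(5 - 33) - 7 ≡ 36. → (33, 36)
3Q: (33, 36) + (5, 7). λ = (7 - 36)/(5 - 33) ≡ 14/15 mod 43. 15⁻¹ ≡ 23 (mod 43), so λ ≡ 21.
  x = λ² - 33 - 5 = 441 - 38 ≡ 16; y = λ·(33 - 16) - 36 ≡ 20. → (16, 20)
4Q: (16, 20) + (5, 7). λ = (7 - 20)/(5 - 16) ≡ 30/32 mod 43. 32⁻¹ ≡ 39 (mod 43), so λ ≡ 9.
  x = λ² - 16 - 5 = 81 - 21 ≡ 17; y = λ·(16 - 17) - 20 ≡ 14. → (17, 14)
5Q: (17, 14) + (5, 7). λ = (7 - 14)/(5 - 17) ≡ 36/31 mod 43. 31⁻¹ ≡ 25 (mod 43) since 31·25 = 775 ≡ 1, so λ ≡ 40.
  x = λ² - 17 - 5 = 1600 - 22 ≡ 30; y = λ·(17 - 30) - 14 ≡ 25. → (30, 25)
6Q: (30, 25) + (5, 7). λ = (7 - 25)/(5 - 30) ≡ 25/18 mod 43. 18⁻¹ ≡ 12 (mod 43), so λ ≡ 42.
  x = λ² - 30 - 5 = 1764 - 35 ≡ 9; y = λ·(30 - 9) - 25 ≡ 40. → (9, 40)
7Q: (9, 40) + (5, 7). λ = (7 - 40)/(5 - 9) ≡ 10/39 mod 43. 39⁻¹ ≡ 32 (mod 43), so λ ≡ 19.
  x = λ² - 9 - 5 = 361 - 14 ≡ 3; y = λ·(9 - 3) - 40 ≡ 31. → (3, 31)
8Q: (3, 31) + (5, 7). λ = (7 - 31)/(5 - 3) ≡ 19/2 mod 43. 2⁻¹ ≡ 22 (mod 43), so λ ≡ 31.
  x = λ² - 3 - 5 = 961 - 8 ≡ 7; y = λ·(3 - 7) - 31 ≡ 17. → (7, 17)
9Q: (7, 17) + (5, 7). λ = (7 - 17)/(5 - 7) ≡ 33/41 mod 43. 41⁻¹ ≡ 21 (mod 43), so λ ≡ 5.
  x = λ² - 7 - 5 = 25 - 12 ≡ 13; y = λ·(7 - 13) - 17 ≡ 39. → (13, 39)

(13, 39)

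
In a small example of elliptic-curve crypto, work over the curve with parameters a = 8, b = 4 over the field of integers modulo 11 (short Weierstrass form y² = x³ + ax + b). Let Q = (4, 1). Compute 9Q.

(4, 10)

Double-and-add on 9 = (1001)₂. Start with Q = (4, 1) for the leading 1-bit.
double: tangent at (4, 1): λ = (3·4² + 8)/(2·1) ≡ 1/2. 2⁻¹ ≡ 6 (mod 11) since 2·6 = 12 ≡ 1, so λ ≡ 1·6 ≡ 6.
  x = λ² - 4 - 4 = 36 - 8 ≡ 6; y = λ·(4 - 6) - 1 ≡ 9. → (6, 9)
double: tangent at (6, 9): λ = (3·6² + 8)/(2·9) ≡ 6/7. 7⁻¹ ≡ 8 (mod 11) since 7·8 = 56 ≡ 1, so λ ≡ 6·8 ≡ 4.
  x = λ² - 6 - 6 = 16 - 12 ≡ 4; y = λ·(6 - 4) - 9 ≡ 10. → (4, 10)
double: tangent at (4, 10): λ = (3·4² + 8)/(2·10) ≡ 1/9. 9⁻¹ ≡ 5 (mod 11), so λ ≡ 1·5 ≡ 5.
  x = λ² - 4 - 4 = 25 - 8 ≡ 6; y = λ·(4 - 6) - 10 ≡ 2. → (6, 2)
add Q: (6, 2) + (4, 1). λ = (1 - 2)/(4 - 6) ≡ 10/9 mod 11. 9⁻¹ ≡ 5 (mod 11), so λ ≡ 6.
  x = λ² - 6 - 4 = 36 - 10 ≡ 4; y = λ·(6 - 4) - 2 ≡ 10. → (4, 10)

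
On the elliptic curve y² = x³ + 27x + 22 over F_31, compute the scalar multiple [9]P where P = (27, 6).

(6, 20)

Repeated addition: build up to 9P.
2P: tangent at (27, 6): λ = (3·27² + 27)/(2·6) ≡ 13/12. 12⁻¹ ≡ 13 (mod 31) since 12·13 = 156 ≡ 1, so λ ≡ 13·13 ≡ 14.
  x = λ² - 27 - 27 = 196 - 54 ≡ 18; y = λ·(27 - 18) - 6 ≡ 27. → (18, 27)
3P: (18, 27) + (27, 6). λ = (6 - 27)/(27 - 18) ≡ 10/9 mod 31. 9⁻¹ ≡ 7 (mod 31), so λ ≡ 8.
  x = λ² - 18 - 27 = 64 - 45 ≡ 19; y = λ·(18 - 19) - 27 ≡ 27. → (19, 27)
4P: (19, 27) + (27, 6). λ = (6 - 27)/(27 - 19) ≡ 10/8 mod 31. 8⁻¹ ≡ 4 (mod 31), so λ ≡ 9.
  x = λ² - 19 - 27 = 81 - 46 ≡ 4; y = λ·(19 - 4) - 27 ≡ 15. → (4, 15)
5P: (4, 15) + (27, 6). λ = (6 - 15)/(27 - 4) ≡ 22/23 mod 31. 23⁻¹ ≡ 27 (mod 31), so λ ≡ 5.
  x = λ² - 4 - 27 = 25 - 31 ≡ 25; y = λ·(4 - 25) - 15 ≡ 4. → (25, 4)
6P: (25, 4) + (27, 6). λ = (6 - 4)/(27 - 25) ≡ 2/2 mod 31. 2⁻¹ ≡ 16 (mod 31) since 2·16 = 32 ≡ 1, so λ ≡ 1.
  x = λ² - 25 - 27 = 1 - 52 ≡ 11; y = λ·(25 - 11) - 4 ≡ 10. → (11, 10)
7P: (11, 10) + (27, 6). λ = (6 - 10)/(27 - 11) ≡ 27/16 mod 31. 16⁻¹ ≡ 2 (mod 31), so λ ≡ 23.
  x = λ² - 11 - 27 = 529 - 38 ≡ 26; y = λ·(11 - 26) - 10 ≡ 17. → (26, 17)
8P: (26, 17) + (27, 6). λ = (6 - 17)/(27 - 26) ≡ 20/1 mod 31. 1⁻¹ ≡ 1 (mod 31), so λ ≡ 20.
  x = λ² - 26 - 27 = 400 - 53 ≡ 6; y = λ·(26 - 6) - 17 ≡ 11. → (6, 11)
9P: (6, 11) + (27, 6). λ = (6 - 11)/(27 - 6) ≡ 26/21 mod 31. 21⁻¹ ≡ 3 (mod 31) since 21·3 = 63 ≡ 1, so λ ≡ 16.
  x = λ² - 6 - 27 = 256 - 33 ≡ 6; y = λ·(6 - 6) - 11 ≡ 20. → (6, 20)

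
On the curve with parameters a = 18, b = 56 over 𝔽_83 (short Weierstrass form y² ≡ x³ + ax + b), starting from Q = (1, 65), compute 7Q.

(75, 8)

Double-and-add on 7 = (111)₂. Start with Q = (1, 65) for the leading 1-bit.
double: tangent at (1, 65): λ = (3·1² + 18)/(2·65) ≡ 21/47. 47⁻¹ ≡ 53 (mod 83), so λ ≡ 21·53 ≡ 34.
  x = λ² - 1 - 1 = 1156 - 2 ≡ 75; y = λ·(1 - 75) - 65 ≡ 75. → (75, 75)
add Q: (75, 75) + (1, 65). λ = (65 - 75)/(1 - 75) ≡ 73/9 mod 83. 9⁻¹ ≡ 37 (mod 83), so λ ≡ 45.
  x = λ² - 75 - 1 = 2025 - 76 ≡ 40; y = λ·(75 - 40) - 75 ≡ 6. → (40, 6)
double: tangent at (40, 6): λ = (3·40² + 18)/(2·6) ≡ 4/12. 12⁻¹ ≡ 7 (mod 83), so λ ≡ 4·7 ≡ 28.
  x = λ² - 40 - 40 = 784 - 80 ≡ 40; y = λ·(40 - 40) - 6 ≡ 77. → (40, 77)
add Q: (40, 77) + (1, 65). λ = (65 - 77)/(1 - 40) ≡ 71/44 mod 83. 44⁻¹ ≡ 17 (mod 83), so λ ≡ 45.
  x = λ² - 40 - 1 = 2025 - 41 ≡ 75; y = λ·(40 - 75) - 77 ≡ 8. → (75, 8)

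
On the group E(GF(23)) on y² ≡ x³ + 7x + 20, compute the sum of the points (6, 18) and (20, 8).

(13, 10)

(6, 18) + (20, 8). λ = (8 - 18)/(20 - 6) ≡ 13/14 mod 23. 14⁻¹ ≡ 5 (mod 23) since 14·5 = 70 ≡ 1, so λ ≡ 19.
  x = λ² - 6 - 20 = 361 - 26 ≡ 13; y = λ·(6 - 13) - 18 ≡ 10. → (13, 10)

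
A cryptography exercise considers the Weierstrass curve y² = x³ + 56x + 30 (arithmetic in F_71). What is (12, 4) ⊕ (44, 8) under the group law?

(25, 21)

(12, 4) + (44, 8). λ = (8 - 4)/(44 - 12) ≡ 4/32 mod 71. 32⁻¹ ≡ 20 (mod 71) since 32·20 = 640 ≡ 1, so λ ≡ 9.
  x = λ² - 12 - 44 = 81 - 56 ≡ 25; y = λ·(12 - 25) - 4 ≡ 21. → (25, 21)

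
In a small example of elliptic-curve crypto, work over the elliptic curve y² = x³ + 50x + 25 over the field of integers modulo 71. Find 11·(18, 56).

(57, 29)

Write G = (18, 56).
Repeated addition: build up to 11G.
2G: tangent at (18, 56): λ = (3·18² + 50)/(2·56) ≡ 28/41. 41⁻¹ ≡ 26 (mod 71), so λ ≡ 28·26 ≡ 18.
  x = λ² - 18 - 18 = 324 - 36 ≡ 4; y = λ·(18 - 4) - 56 ≡ 54. → (4, 54)
3G: (4, 54) + (18, 56). λ = (56 - 54)/(18 - 4) ≡ 2/14 mod 71. 14⁻¹ ≡ 66 (mod 71) since 14·66 = 924 ≡ 1, so λ ≡ 61.
  x = λ² - 4 - 18 = 3721 - 22 ≡ 7; y = λ·(4 - 7) - 54 ≡ 47. → (7, 47)
4G: (7, 47) + (18, 56). λ = (56 - 47)/(18 - 7) ≡ 9/11 mod 71. 11⁻¹ ≡ 13 (mod 71) since 11·13 = 143 ≡ 1, so λ ≡ 46.
  x = λ² - 7 - 18 = 2116 - 25 ≡ 32; y = λ·(7 - 32) - 47 ≡ 10. → (32, 10)
5G: (32, 10) + (18, 56). λ = (56 - 10)/(18 - 32) ≡ 46/57 mod 71. 57⁻¹ ≡ 5 (mod 71), so λ ≡ 17.
  x = λ² - 32 - 18 = 289 - 50 ≡ 26; y = λ·(32 - 26) - 10 ≡ 21. → (26, 21)
6G: (26, 21) + (18, 56). λ = (56 - 21)/(18 - 26) ≡ 35/63 mod 71. 63⁻¹ ≡ 62 (mod 71), so λ ≡ 40.
  x = λ² - 26 - 18 = 1600 - 44 ≡ 65; y = λ·(26 - 65) - 21 ≡ 52. → (65, 52)
7G: (65, 52) + (18, 56). λ = (56 - 52)/(18 - 65) ≡ 4/24 mod 71. 24⁻¹ ≡ 3 (mod 71), so λ ≡ 12.
  x = λ² - 65 - 18 = 144 - 83 ≡ 61; y = λ·(65 - 61) - 52 ≡ 67. → (61, 67)
8G: (61, 67) + (18, 56). λ = (56 - 67)/(18 - 61) ≡ 60/28 mod 71. 28⁻¹ ≡ 33 (mod 71), so λ ≡ 63.
  x = λ² - 61 - 18 = 3969 - 79 ≡ 56; y = λ·(61 - 56) - 67 ≡ 35. → (56, 35)
9G: (56, 35) + (18, 56). λ = (56 - 35)/(18 - 56) ≡ 21/33 mod 71. 33⁻¹ ≡ 28 (mod 71) since 33·28 = 924 ≡ 1, so λ ≡ 20.
  x = λ² - 56 - 18 = 400 - 74 ≡ 42; y = λ·(56 - 42) - 35 ≡ 32. → (42, 32)
10G: (42, 32) + (18, 56). λ = (56 - 32)/(18 - 42) ≡ 24/47 mod 71. 47⁻¹ ≡ 68 (mod 71) since 47·68 = 3196 ≡ 1, so λ ≡ 70.
  x = λ² - 42 - 18 = 4900 - 60 ≡ 12; y = λ·(42 - 12) - 32 ≡ 9. → (12, 9)
11G: (12, 9) + (18, 56). λ = (56 - 9)/(18 - 12) ≡ 47/6 mod 71. 6⁻¹ ≡ 12 (mod 71), so λ ≡ 67.
  x = λ² - 12 - 18 = 4489 - 30 ≡ 57; y = λ·(12 - 57) - 9 ≡ 29. → (57, 29)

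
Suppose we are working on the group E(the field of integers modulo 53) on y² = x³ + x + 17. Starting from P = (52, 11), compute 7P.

Repeated addition: build up to 7P.
2P: tangent at (52, 11): λ = (3·52² + 1)/(2·11) ≡ 4/22. 22⁻¹ ≡ 41 (mod 53) since 22·41 = 902 ≡ 1, so λ ≡ 4·41 ≡ 5.
  x = λ² - 52 - 52 = 25 - 104 ≡ 27; y = λ·(52 - 27) - 11 ≡ 8. → (27, 8)
3P: (27, 8) + (52, 11). λ = (11 - 8)/(52 - 27) ≡ 3/25 mod 53. 25⁻¹ ≡ 17 (mod 53), so λ ≡ 51.
  x = λ² - 27 - 52 = 2601 - 79 ≡ 31; y = λ·(27 - 31) - 8 ≡ 0. → (31, 0)
4P: (31, 0) + (52, 11). λ = (11 - 0)/(52 - 31) ≡ 11/21 mod 53. 21⁻¹ ≡ 48 (mod 53) since 21·48 = 1008 ≡ 1, so λ ≡ 51.
  x = λ² - 31 - 52 = 2601 - 83 ≡ 27; y = λ·(31 - 27) - 0 ≡ 45. → (27, 45)
5P: (27, 45) + (52, 11). λ = (11 - 45)/(52 - 27) ≡ 19/25 mod 53. 25⁻¹ ≡ 17 (mod 53) since 25·17 = 425 ≡ 1, so λ ≡ 5.
  x = λ² - 27 - 52 = 25 - 79 ≡ 52; y = λ·(27 - 52) - 45 ≡ 42. → (52, 42)
6P: (52, 42) + (52, 11): same x and y₁ ≡ -y₂, so the sum is O.
7P: O + (52, 11) = (52, 11) (identity).

(52, 11)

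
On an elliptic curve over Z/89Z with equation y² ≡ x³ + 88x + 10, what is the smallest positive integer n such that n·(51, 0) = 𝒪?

2

2P: (51, 0) + (51, 0): same x and y₁ ≡ -y₂, so the sum is 𝒪.
2P = 𝒪, so the order is 2.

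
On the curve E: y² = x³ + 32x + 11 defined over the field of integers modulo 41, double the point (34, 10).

tangent at (34, 10): λ = (3·34² + 32)/(2·10) ≡ 15/20. 20⁻¹ ≡ 39 (mod 41), so λ ≡ 15·39 ≡ 11.
  x = λ² - 34 - 34 = 121 - 68 ≡ 12; y = λ·(34 - 12) - 10 ≡ 27. → (12, 27)

(12, 27)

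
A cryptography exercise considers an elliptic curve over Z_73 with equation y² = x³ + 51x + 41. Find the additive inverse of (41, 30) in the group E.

(41, 43)

-(41, 30) = (41, -30 mod 73) = (41, 43).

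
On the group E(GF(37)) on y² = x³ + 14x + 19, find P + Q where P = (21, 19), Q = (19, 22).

(27, 27)

(21, 19) + (19, 22). λ = (22 - 19)/(19 - 21) ≡ 3/35 mod 37. 35⁻¹ ≡ 18 (mod 37), so λ ≡ 17.
  x = λ² - 21 - 19 = 289 - 40 ≡ 27; y = λ·(21 - 27) - 19 ≡ 27. → (27, 27)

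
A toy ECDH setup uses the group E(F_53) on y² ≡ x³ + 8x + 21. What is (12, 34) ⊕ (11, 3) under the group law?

(37, 39)

(12, 34) + (11, 3). λ = (3 - 34)/(11 - 12) ≡ 22/52 mod 53. 52⁻¹ ≡ 52 (mod 53), so λ ≡ 31.
  x = λ² - 12 - 11 = 961 - 23 ≡ 37; y = λ·(12 - 37) - 34 ≡ 39. → (37, 39)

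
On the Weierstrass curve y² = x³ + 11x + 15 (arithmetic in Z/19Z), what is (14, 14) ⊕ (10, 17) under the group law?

(14, 14) + (10, 17). λ = (17 - 14)/(10 - 14) ≡ 3/15 mod 19. 15⁻¹ ≡ 14 (mod 19) since 15·14 = 210 ≡ 1, so λ ≡ 4.
  x = λ² - 14 - 10 = 16 - 24 ≡ 11; y = λ·(14 - 11) - 14 ≡ 17. → (11, 17)

(11, 17)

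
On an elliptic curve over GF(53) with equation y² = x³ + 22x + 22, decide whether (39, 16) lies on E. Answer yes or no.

yes

y² = 16² ≡ 44; x³ + 22x + 22 = 60199 ≡ 44 (mod 53). 44 = 44.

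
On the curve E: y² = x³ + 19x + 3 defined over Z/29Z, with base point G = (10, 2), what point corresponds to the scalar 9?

(16, 16)

Double-and-add on 9 = (1001)₂. Start with G = (10, 2) for the leading 1-bit.
double: tangent at (10, 2): λ = (3·10² + 19)/(2·2) ≡ 0/4. 4⁻¹ ≡ 22 (mod 29) since 4·22 = 88 ≡ 1, so λ ≡ 0·22 ≡ 0.
  x = λ² - 10 - 10 = 0 - 20 ≡ 9; y = λ·(10 - 9) - 2 ≡ 27. → (9, 27)
double: tangent at (9, 27): λ = (3·9² + 19)/(2·27) ≡ 1/25. 25⁻¹ ≡ 7 (mod 29) since 25·7 = 175 ≡ 1, so λ ≡ 1·7 ≡ 7.
  x = λ² - 9 - 9 = 49 - 18 ≡ 2; y = λ·(9 - 2) - 27 ≡ 22. → (2, 22)
double: tangent at (2, 22): λ = (3·2² + 19)/(2·22) ≡ 2/15. 15⁻¹ ≡ 2 (mod 29) since 15·2 = 30 ≡ 1, so λ ≡ 2·2 ≡ 4.
  x = λ² - 2 - 2 = 16 - 4 ≡ 12; y = λ·(2 - 12) - 22 ≡ 25. → (12, 25)
add G: (12, 25) + (10, 2). λ = (2 - 25)/(10 - 12) ≡ 6/27 mod 29. 27⁻¹ ≡ 14 (mod 29), so λ ≡ 26.
  x = λ² - 12 - 10 = 676 - 22 ≡ 16; y = λ·(12 - 16) - 25 ≡ 16. → (16, 16)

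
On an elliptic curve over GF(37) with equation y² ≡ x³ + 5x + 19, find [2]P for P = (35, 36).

(30, 14)

tangent at (35, 36): λ = (3·35² + 5)/(2·36) ≡ 17/35. 35⁻¹ ≡ 18 (mod 37), so λ ≡ 17·18 ≡ 10.
  x = λ² - 35 - 35 = 100 - 70 ≡ 30; y = λ·(35 - 30) - 36 ≡ 14. → (30, 14)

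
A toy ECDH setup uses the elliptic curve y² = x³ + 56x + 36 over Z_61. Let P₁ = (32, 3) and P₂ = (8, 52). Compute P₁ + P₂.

(6, 10)

(32, 3) + (8, 52). λ = (52 - 3)/(8 - 32) ≡ 49/37 mod 61. 37⁻¹ ≡ 33 (mod 61), so λ ≡ 31.
  x = λ² - 32 - 8 = 961 - 40 ≡ 6; y = λ·(32 - 6) - 3 ≡ 10. → (6, 10)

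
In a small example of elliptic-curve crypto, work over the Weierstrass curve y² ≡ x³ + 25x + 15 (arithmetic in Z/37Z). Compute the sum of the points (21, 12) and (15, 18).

(21, 12) + (15, 18). λ = (18 - 12)/(15 - 21) ≡ 6/31 mod 37. 31⁻¹ ≡ 6 (mod 37), so λ ≡ 36.
  x = λ² - 21 - 15 = 1296 - 36 ≡ 2; y = λ·(21 - 2) - 12 ≡ 6. → (2, 6)

(2, 6)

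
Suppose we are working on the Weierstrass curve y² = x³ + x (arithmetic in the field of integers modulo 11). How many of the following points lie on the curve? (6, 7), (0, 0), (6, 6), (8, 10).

(6, 7): 7² ≡ 5, rhs ≡ 2 → off.
(0, 0): 0² ≡ 0, rhs ≡ 0 → on.
(6, 6): 6² ≡ 3, rhs ≡ 2 → off.
(8, 10): 10² ≡ 1, rhs ≡ 3 → off.

1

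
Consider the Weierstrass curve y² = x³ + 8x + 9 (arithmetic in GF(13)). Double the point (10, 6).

(9, 11)

tangent at (10, 6): λ = (3·10² + 8)/(2·6) ≡ 9/12. 12⁻¹ ≡ 12 (mod 13) since 12·12 = 144 ≡ 1, so λ ≡ 9·12 ≡ 4.
  x = λ² - 10 - 10 = 16 - 20 ≡ 9; y = λ·(10 - 9) - 6 ≡ 11. → (9, 11)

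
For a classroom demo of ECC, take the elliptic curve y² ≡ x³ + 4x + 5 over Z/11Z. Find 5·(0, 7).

(0, 7)

Write Q = (0, 7).
Repeated addition: build up to 5Q.
2Q: tangent at (0, 7): λ = (3·0² + 4)/(2·7) ≡ 4/3. 3⁻¹ ≡ 4 (mod 11), so λ ≡ 4·4 ≡ 5.
  x = λ² - 0 - 0 = 25 - 0 ≡ 3; y = λ·(0 - 3) - 7 ≡ 0. → (3, 0)
3Q: (3, 0) + (0, 7). λ = (7 - 0)/(0 - 3) ≡ 7/8 mod 11. 8⁻¹ ≡ 7 (mod 11) since 8·7 = 56 ≡ 1, so λ ≡ 5.
  x = λ² - 3 - 0 = 25 - 3 ≡ 0; y = λ·(3 - 0) - 0 ≡ 4. → (0, 4)
4Q: (0, 4) + (0, 7): same x and y₁ ≡ -y₂, so the sum is the point at infinity.
5Q: the point at infinity + (0, 7) = (0, 7) (identity).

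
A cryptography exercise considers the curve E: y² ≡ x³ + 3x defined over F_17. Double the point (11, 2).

tangent at (11, 2): λ = (3·11² + 3)/(2·2) ≡ 9/4. 4⁻¹ ≡ 13 (mod 17), so λ ≡ 9·13 ≡ 15.
  x = λ² - 11 - 11 = 225 - 22 ≡ 16; y = λ·(11 - 16) - 2 ≡ 8. → (16, 8)

(16, 8)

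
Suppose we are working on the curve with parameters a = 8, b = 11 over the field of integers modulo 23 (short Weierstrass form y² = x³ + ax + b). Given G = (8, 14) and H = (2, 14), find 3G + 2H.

(13, 14)

First 3G:
Repeated addition: build up to 3G.
2G: tangent at (8, 14): λ = (3·8² + 8)/(2·14) ≡ 16/5. 5⁻¹ ≡ 14 (mod 23), so λ ≡ 16·14 ≡ 17.
  x = λ² - 8 - 8 = 289 - 16 ≡ 20; y = λ·(8 - 20) - 14 ≡ 12. → (20, 12)
3G: (20, 12) + (8, 14). λ = (14 - 12)/(8 - 20) ≡ 2/11 mod 23. 11⁻¹ ≡ 21 (mod 23) since 11·21 = 231 ≡ 1, so λ ≡ 19.
  x = λ² - 20 - 8 = 361 - 28 ≡ 11; y = λ·(20 - 11) - 12 ≡ 21. → (11, 21)
3G = (11, 21).
Next 2H:
Repeated addition: build up to 2H.
2H: tangent at (2, 14): λ = (3·2² + 8)/(2·14) ≡ 20/5. 5⁻¹ ≡ 14 (mod 23) since 5·14 = 70 ≡ 1, so λ ≡ 20·14 ≡ 4.
  x = λ² - 2 - 2 = 16 - 4 ≡ 12; y = λ·(2 - 12) - 14 ≡ 15. → (12, 15)
2H = (12, 15).
Finally 3G + 2H:
(11, 21) + (12, 15). λ = (15 - 21)/(12 - 11) ≡ 17/1 mod 23. 1⁻¹ ≡ 1 (mod 23), so λ ≡ 17.
  x = λ² - 11 - 12 = 289 - 23 ≡ 13; y = λ·(11 - 13) - 21 ≡ 14. → (13, 14)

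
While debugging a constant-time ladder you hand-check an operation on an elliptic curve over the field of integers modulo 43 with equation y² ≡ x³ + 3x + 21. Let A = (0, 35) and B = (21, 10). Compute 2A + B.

(30, 35)

First 2A:
Repeated addition: build up to 2A.
2A: tangent at (0, 35): λ = (3·0² + 3)/(2·35) ≡ 3/27. 27⁻¹ ≡ 8 (mod 43), so λ ≡ 3·8 ≡ 24.
  x = λ² - 0 - 0 = 576 - 0 ≡ 17; y = λ·(0 - 17) - 35 ≡ 30. → (17, 30)
2A = (17, 30).
Finally 2A + B:
(17, 30) + (21, 10). λ = (10 - 30)/(21 - 17) ≡ 23/4 mod 43. 4⁻¹ ≡ 11 (mod 43), so λ ≡ 38.
  x = λ² - 17 - 21 = 1444 - 38 ≡ 30; y = λ·(17 - 30) - 30 ≡ 35. → (30, 35)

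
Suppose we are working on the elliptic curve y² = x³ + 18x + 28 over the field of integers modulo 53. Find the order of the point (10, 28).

2P: tangent at (10, 28): λ = (3·10² + 18)/(2·28) ≡ 0/3. 3⁻¹ ≡ 18 (mod 53) since 3·18 = 54 ≡ 1, so λ ≡ 0·18 ≡ 0.
  x = λ² - 10 - 10 = 0 - 20 ≡ 33; y = λ·(10 - 33) - 28 ≡ 25. → (33, 25)
3P: (33, 25) + (10, 28). λ = (28 - 25)/(10 - 33) ≡ 3/30 mod 53. 30⁻¹ ≡ 23 (mod 53), so λ ≡ 16.
  x = λ² - 33 - 10 = 256 - 43 ≡ 1; y = λ·(33 - 1) - 25 ≡ 10. → (1, 10)
4P: (1, 10) + (10, 28). λ = (28 - 10)/(10 - 1) ≡ 18/9 mod 53. 9⁻¹ ≡ 6 (mod 53), so λ ≡ 2.
  x = λ² - 1 - 10 = 4 - 11 ≡ 46; y = λ·(1 - 46) - 10 ≡ 6. → (46, 6)
5P: (46, 6) + (10, 28). λ = (28 - 6)/(10 - 46) ≡ 22/17 mod 53. 17⁻¹ ≡ 25 (mod 53) since 17·25 = 425 ≡ 1, so λ ≡ 20.
  x = λ² - 46 - 10 = 400 - 56 ≡ 26; y = λ·(46 - 26) - 6 ≡ 23. → (26, 23)
6P: (26, 23) + (10, 28). λ = (28 - 23)/(10 - 26) ≡ 5/37 mod 53. 37⁻¹ ≡ 43 (mod 53), so λ ≡ 3.
  x = λ² - 26 - 10 = 9 - 36 ≡ 26; y = λ·(26 - 26) - 23 ≡ 30. → (26, 30)
7P: (26, 30) + (10, 28). λ = (28 - 30)/(10 - 26) ≡ 51/37 mod 53. 37⁻¹ ≡ 43 (mod 53), so λ ≡ 20.
  x = λ² - 26 - 10 = 400 - 36 ≡ 46; y = λ·(26 - 46) - 30 ≡ 47. → (46, 47)
8P: (46, 47) + (10, 28). λ = (28 - 47)/(10 - 46) ≡ 34/17 mod 53. 17⁻¹ ≡ 25 (mod 53) since 17·25 = 425 ≡ 1, so λ ≡ 2.
  x = λ² - 46 - 10 = 4 - 56 ≡ 1; y = λ·(46 - 1) - 47 ≡ 43. → (1, 43)
9P: (1, 43) + (10, 28). λ = (28 - 43)/(10 - 1) ≡ 38/9 mod 53. 9⁻¹ ≡ 6 (mod 53), so λ ≡ 16.
  x = λ² - 1 - 10 = 256 - 11 ≡ 33; y = λ·(1 - 33) - 43 ≡ 28. → (33, 28)
10P: (33, 28) + (10, 28). λ = (28 - 28)/(10 - 33) ≡ 0/30 mod 53. 30⁻¹ ≡ 23 (mod 53), so λ ≡ 0.
  x = λ² - 33 - 10 = 0 - 43 ≡ 10; y = λ·(33 - 10) - 28 ≡ 25. → (10, 25)
11P: (10, 25) + (10, 28): same x and y₁ ≡ -y₂, so the sum is ∞.
11P = ∞, so the order is 11.

11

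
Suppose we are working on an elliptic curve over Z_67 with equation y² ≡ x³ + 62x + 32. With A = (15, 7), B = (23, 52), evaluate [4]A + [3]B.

First 4A:
Double-and-add on 4 = (100)₂. Start with A = (15, 7) for the leading 1-bit.
double: tangent at (15, 7): λ = (3·15² + 62)/(2·7) ≡ 0/14. 14⁻¹ ≡ 24 (mod 67) since 14·24 = 336 ≡ 1, so λ ≡ 0·24 ≡ 0.
  x = λ² - 15 - 15 = 0 - 30 ≡ 37; y = λ·(15 - 37) - 7 ≡ 60. → (37, 60)
double: tangent at (37, 60): λ = (3·37² + 62)/(2·60) ≡ 15/53. 53⁻¹ ≡ 43 (mod 67), so λ ≡ 15·43 ≡ 42.
  x = λ² - 37 - 37 = 1764 - 74 ≡ 15; y = λ·(37 - 15) - 60 ≡ 60. → (15, 60)
4A = (15, 60).
Next 3B:
Repeated addition: build up to 3B.
2B: tangent at (23, 52): λ = (3·23² + 62)/(2·52) ≡ 41/37. 37⁻¹ ≡ 29 (mod 67), so λ ≡ 41·29 ≡ 50.
  x = λ² - 23 - 23 = 2500 - 46 ≡ 42; y = λ·(23 - 42) - 52 ≡ 3. → (42, 3)
3B: (42, 3) + (23, 52). λ = (52 - 3)/(23 - 42) ≡ 49/48 mod 67. 48⁻¹ ≡ 7 (mod 67) since 48·7 = 336 ≡ 1, so λ ≡ 8.
  x = λ² - 42 - 23 = 64 - 65 ≡ 66; y = λ·(42 - 66) - 3 ≡ 6. → (66, 6)
3B = (66, 6).
Finally 4A + 3B:
(15, 60) + (66, 6). λ = (6 - 60)/(66 - 15) ≡ 13/51 mod 67. 51⁻¹ ≡ 46 (mod 67) since 51·46 = 2346 ≡ 1, so λ ≡ 62.
  x = λ² - 15 - 66 = 3844 - 81 ≡ 11; y = λ·(15 - 11) - 60 ≡ 54. → (11, 54)

(11, 54)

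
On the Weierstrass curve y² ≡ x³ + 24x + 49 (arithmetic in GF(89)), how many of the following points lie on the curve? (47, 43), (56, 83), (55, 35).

(47, 43): 43² ≡ 69, rhs ≡ 69 → on.
(56, 83): 83² ≡ 36, rhs ≡ 77 → off.
(55, 35): 35² ≡ 68, rhs ≡ 68 → on.

2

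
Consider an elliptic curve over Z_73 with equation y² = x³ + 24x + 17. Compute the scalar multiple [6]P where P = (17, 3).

(25, 67)

Repeated addition: build up to 6P.
2P: tangent at (17, 3): λ = (3·17² + 24)/(2·3) ≡ 15/6. 6⁻¹ ≡ 61 (mod 73), so λ ≡ 15·61 ≡ 39.
  x = λ² - 17 - 17 = 1521 - 34 ≡ 27; y = λ·(17 - 27) - 3 ≡ 45. → (27, 45)
3P: (27, 45) + (17, 3). λ = (3 - 45)/(17 - 27) ≡ 31/63 mod 73. 63⁻¹ ≡ 51 (mod 73) since 63·51 = 3213 ≡ 1, so λ ≡ 48.
  x = λ² - 27 - 17 = 2304 - 44 ≡ 70; y = λ·(27 - 70) - 45 ≡ 8. → (70, 8)
4P: (70, 8) + (17, 3). λ = (3 - 8)/(17 - 70) ≡ 68/20 mod 73. 20⁻¹ ≡ 11 (mod 73) since 20·11 = 220 ≡ 1, so λ ≡ 18.
  x = λ² - 70 - 17 = 324 - 87 ≡ 18; y = λ·(70 - 18) - 8 ≡ 52. → (18, 52)
5P: (18, 52) + (17, 3). λ = (3 - 52)/(17 - 18) ≡ 24/72 mod 73. 72⁻¹ ≡ 72 (mod 73) since 72·72 = 5184 ≡ 1, so λ ≡ 49.
  x = λ² - 18 - 17 = 2401 - 35 ≡ 30; y = λ·(18 - 30) - 52 ≡ 17. → (30, 17)
6P: (30, 17) + (17, 3). λ = (3 - 17)/(17 - 30) ≡ 59/60 mod 73. 60⁻¹ ≡ 28 (mod 73), so λ ≡ 46.
  x = λ² - 30 - 17 = 2116 - 47 ≡ 25; y = λ·(30 - 25) - 17 ≡ 67. → (25, 67)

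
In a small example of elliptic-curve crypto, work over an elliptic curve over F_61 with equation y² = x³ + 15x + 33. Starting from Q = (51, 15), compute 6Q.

Repeated addition: build up to 6Q.
2Q: tangent at (51, 15): λ = (3·51² + 15)/(2·15) ≡ 10/30. 30⁻¹ ≡ 59 (mod 61) since 30·59 = 1770 ≡ 1, so λ ≡ 10·59 ≡ 41.
  x = λ² - 51 - 51 = 1681 - 102 ≡ 54; y = λ·(51 - 54) - 15 ≡ 45. → (54, 45)
3Q: (54, 45) + (51, 15). λ = (15 - 45)/(51 - 54) ≡ 31/58 mod 61. 58⁻¹ ≡ 20 (mod 61) since 58·20 = 1160 ≡ 1, so λ ≡ 10.
  x = λ² - 54 - 51 = 100 - 105 ≡ 56; y = λ·(54 - 56) - 45 ≡ 57. → (56, 57)
4Q: (56, 57) + (51, 15). λ = (15 - 57)/(51 - 56) ≡ 19/56 mod 61. 56⁻¹ ≡ 12 (mod 61), so λ ≡ 45.
  x = λ² - 56 - 51 = 2025 - 107 ≡ 27; y = λ·(56 - 27) - 57 ≡ 28. → (27, 28)
5Q: (27, 28) + (51, 15). λ = (15 - 28)/(51 - 27) ≡ 48/24 mod 61. 24⁻¹ ≡ 28 (mod 61), so λ ≡ 2.
  x = λ² - 27 - 51 = 4 - 78 ≡ 48; y = λ·(27 - 48) - 28 ≡ 52. → (48, 52)
6Q: (48, 52) + (51, 15). λ = (15 - 52)/(51 - 48) ≡ 24/3 mod 61. 3⁻¹ ≡ 41 (mod 61), so λ ≡ 8.
  x = λ² - 48 - 51 = 64 - 99 ≡ 26; y = λ·(48 - 26) - 52 ≡ 2. → (26, 2)

(26, 2)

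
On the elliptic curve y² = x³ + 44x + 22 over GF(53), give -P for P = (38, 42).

(38, 11)

-(38, 42) = (38, -42 mod 53) = (38, 11).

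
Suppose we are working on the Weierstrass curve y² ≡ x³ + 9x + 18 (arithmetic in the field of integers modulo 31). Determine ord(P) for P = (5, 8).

2P: tangent at (5, 8): λ = (3·5² + 9)/(2·8) ≡ 22/16. 16⁻¹ ≡ 2 (mod 31) since 16·2 = 32 ≡ 1, so λ ≡ 22·2 ≡ 13.
  x = λ² - 5 - 5 = 169 - 10 ≡ 4; y = λ·(5 - 4) - 8 ≡ 5. → (4, 5)
3P: (4, 5) + (5, 8). λ = (8 - 5)/(5 - 4) ≡ 3/1 mod 31. 1⁻¹ ≡ 1 (mod 31), so λ ≡ 3.
  x = λ² - 4 - 5 = 9 - 9 ≡ 0; y = λ·(4 - 0) - 5 ≡ 7. → (0, 7)
4P: (0, 7) + (5, 8). λ = (8 - 7)/(5 - 0) ≡ 1/5 mod 31. 5⁻¹ ≡ 25 (mod 31) since 5·25 = 125 ≡ 1, so λ ≡ 25.
  x = λ² - 0 - 5 = 625 - 5 ≡ 0; y = λ·(0 - 0) - 7 ≡ 24. → (0, 24)
5P: (0, 24) + (5, 8). λ = (8 - 24)/(5 - 0) ≡ 15/5 mod 31. 5⁻¹ ≡ 25 (mod 31), so λ ≡ 3.
  x = λ² - 0 - 5 = 9 - 5 ≡ 4; y = λ·(0 - 4) - 24 ≡ 26. → (4, 26)
6P: (4, 26) + (5, 8). λ = (8 - 26)/(5 - 4) ≡ 13/1 mod 31. 1⁻¹ ≡ 1 (mod 31), so λ ≡ 13.
  x = λ² - 4 - 5 = 169 - 9 ≡ 5; y = λ·(4 - 5) - 26 ≡ 23. → (5, 23)
7P: (5, 23) + (5, 8): same x and y₁ ≡ -y₂, so the sum is O.
7P = O, so the order is 7.

7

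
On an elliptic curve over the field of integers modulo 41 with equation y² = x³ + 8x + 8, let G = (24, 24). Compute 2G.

(38, 30)

tangent at (24, 24): λ = (3·24² + 8)/(2·24) ≡ 14/7. 7⁻¹ ≡ 6 (mod 41), so λ ≡ 14·6 ≡ 2.
  x = λ² - 24 - 24 = 4 - 48 ≡ 38; y = λ·(24 - 38) - 24 ≡ 30. → (38, 30)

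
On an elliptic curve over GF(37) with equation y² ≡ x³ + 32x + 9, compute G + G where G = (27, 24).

tangent at (27, 24): λ = (3·27² + 32)/(2·24) ≡ 36/11. 11⁻¹ ≡ 27 (mod 37) since 11·27 = 297 ≡ 1, so λ ≡ 36·27 ≡ 10.
  x = λ² - 27 - 27 = 100 - 54 ≡ 9; y = λ·(27 - 9) - 24 ≡ 8. → (9, 8)

(9, 8)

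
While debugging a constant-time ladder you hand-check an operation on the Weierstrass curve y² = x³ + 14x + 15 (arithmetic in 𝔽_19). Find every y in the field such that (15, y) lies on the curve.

x³ + 14x + 15 = 3600 ≡ 9 (mod 19).
Square roots of 9 mod 19: 3 and 16 (since 3² = 9 ≡ 9).

3, 16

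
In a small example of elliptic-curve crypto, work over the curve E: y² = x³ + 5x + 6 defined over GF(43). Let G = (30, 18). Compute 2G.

(0, 36)

tangent at (30, 18): λ = (3·30² + 5)/(2·18) ≡ 39/36. 36⁻¹ ≡ 6 (mod 43), so λ ≡ 39·6 ≡ 19.
  x = λ² - 30 - 30 = 361 - 60 ≡ 0; y = λ·(30 - 0) - 18 ≡ 36. → (0, 36)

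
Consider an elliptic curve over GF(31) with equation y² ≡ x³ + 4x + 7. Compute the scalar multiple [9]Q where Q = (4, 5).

(0, 10)

Double-and-add on 9 = (1001)₂. Start with Q = (4, 5) for the leading 1-bit.
double: tangent at (4, 5): λ = (3·4² + 4)/(2·5) ≡ 21/10. 10⁻¹ ≡ 28 (mod 31) since 10·28 = 280 ≡ 1, so λ ≡ 21·28 ≡ 30.
  x = λ² - 4 - 4 = 900 - 8 ≡ 24; y = λ·(4 - 24) - 5 ≡ 15. → (24, 15)
double: tangent at (24, 15): λ = (3·24² + 4)/(2·15) ≡ 27/30. 30⁻¹ ≡ 30 (mod 31) since 30·30 = 900 ≡ 1, so λ ≡ 27·30 ≡ 4.
  x = λ² - 24 - 24 = 16 - 48 ≡ 30; y = λ·(24 - 30) - 15 ≡ 23. → (30, 23)
double: tangent at (30, 23): λ = (3·30² + 4)/(2·23) ≡ 7/15. 15⁻¹ ≡ 29 (mod 31) since 15·29 = 435 ≡ 1, so λ ≡ 7·29 ≡ 17.
  x = λ² - 30 - 30 = 289 - 60 ≡ 12; y = λ·(30 - 12) - 23 ≡ 4. → (12, 4)
add Q: (12, 4) + (4, 5). λ = (5 - 4)/(4 - 12) ≡ 1/23 mod 31. 23⁻¹ ≡ 27 (mod 31) since 23·27 = 621 ≡ 1, so λ ≡ 27.
  x = λ² - 12 - 4 = 729 - 16 ≡ 0; y = λ·(12 - 0) - 4 ≡ 10. → (0, 10)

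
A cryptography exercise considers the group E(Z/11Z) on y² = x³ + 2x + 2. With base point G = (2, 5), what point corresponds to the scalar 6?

(9, 10)

Repeated addition: build up to 6G.
2G: tangent at (2, 5): λ = (3·2² + 2)/(2·5) ≡ 3/10. 10⁻¹ ≡ 10 (mod 11), so λ ≡ 3·10 ≡ 8.
  x = λ² - 2 - 2 = 64 - 4 ≡ 5; y = λ·(2 - 5) - 5 ≡ 4. → (5, 4)
3G: (5, 4) + (2, 5). λ = (5 - 4)/(2 - 5) ≡ 1/8 mod 11. 8⁻¹ ≡ 7 (mod 11), so λ ≡ 7.
  x = λ² - 5 - 2 = 49 - 7 ≡ 9; y = λ·(5 - 9) - 4 ≡ 1. → (9, 1)
4G: (9, 1) + (2, 5). λ = (5 - 1)/(2 - 9) ≡ 4/4 mod 11. 4⁻¹ ≡ 3 (mod 11) since 4·3 = 12 ≡ 1, so λ ≡ 1.
  x = λ² - 9 - 2 = 1 - 11 ≡ 1; y = λ·(9 - 1) - 1 ≡ 7. → (1, 7)
5G: (1, 7) + (2, 5). λ = (5 - 7)/(2 - 1) ≡ 9/1 mod 11. 1⁻¹ ≡ 1 (mod 11), so λ ≡ 9.
  x = λ² - 1 - 2 = 81 - 3 ≡ 1; y = λ·(1 - 1) - 7 ≡ 4. → (1, 4)
6G: (1, 4) + (2, 5). λ = (5 - 4)/(2 - 1) ≡ 1/1 mod 11. 1⁻¹ ≡ 1 (mod 11) since 1·1 = 1 ≡ 1, so λ ≡ 1.
  x = λ² - 1 - 2 = 1 - 3 ≡ 9; y = λ·(1 - 9) - 4 ≡ 10. → (9, 10)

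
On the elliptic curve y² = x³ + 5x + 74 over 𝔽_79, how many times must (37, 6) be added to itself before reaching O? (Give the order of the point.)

2P: tangent at (37, 6): λ = (3·37² + 5)/(2·6) ≡ 4/12. 12⁻¹ ≡ 33 (mod 79), so λ ≡ 4·33 ≡ 53.
  x = λ² - 37 - 37 = 2809 - 74 ≡ 49; y = λ·(37 - 49) - 6 ≡ 69. → (49, 69)
3P: (49, 69) + (37, 6). λ = (6 - 69)/(37 - 49) ≡ 16/67 mod 79. 67⁻¹ ≡ 46 (mod 79) since 67·46 = 3082 ≡ 1, so λ ≡ 25.
  x = λ² - 49 - 37 = 625 - 86 ≡ 65; y = λ·(49 - 65) - 69 ≡ 5. → (65, 5)
4P: (65, 5) + (37, 6). λ = (6 - 5)/(37 - 65) ≡ 1/51 mod 79. 51⁻¹ ≡ 31 (mod 79), so λ ≡ 31.
  x = λ² - 65 - 37 = 961 - 102 ≡ 69; y = λ·(65 - 69) - 5 ≡ 29. → (69, 29)
5P: (69, 29) + (37, 6). λ = (6 - 29)/(37 - 69) ≡ 56/47 mod 79. 47⁻¹ ≡ 37 (mod 79), so λ ≡ 18.
  x = λ² - 69 - 37 = 324 - 106 ≡ 60; y = λ·(69 - 60) - 29 ≡ 54. → (60, 54)
6P: (60, 54) + (37, 6). λ = (6 - 54)/(37 - 60) ≡ 31/56 mod 79. 56⁻¹ ≡ 24 (mod 79), so λ ≡ 33.
  x = λ² - 60 - 37 = 1089 - 97 ≡ 44; y = λ·(60 - 44) - 54 ≡ 0. → (44, 0)
7P: (44, 0) + (37, 6). λ = (6 - 0)/(37 - 44) ≡ 6/72 mod 79. 72⁻¹ ≡ 45 (mod 79) since 72·45 = 3240 ≡ 1, so λ ≡ 33.
  x = λ² - 44 - 37 = 1089 - 81 ≡ 60; y = λ·(44 - 60) - 0 ≡ 25. → (60, 25)
8P: (60, 25) + (37, 6). λ = (6 - 25)/(37 - 60) ≡ 60/56 mod 79. 56⁻¹ ≡ 24 (mod 79) since 56·24 = 1344 ≡ 1, so λ ≡ 18.
  x = λ² - 60 - 37 = 324 - 97 ≡ 69; y = λ·(60 - 69) - 25 ≡ 50. → (69, 50)
9P: (69, 50) + (37, 6). λ = (6 - 50)/(37 - 69) ≡ 35/47 mod 79. 47⁻¹ ≡ 37 (mod 79), so λ ≡ 31.
  x = λ² - 69 - 37 = 961 - 106 ≡ 65; y = λ·(69 - 65) - 50 ≡ 74. → (65, 74)
10P: (65, 74) + (37, 6). λ = (6 - 74)/(37 - 65) ≡ 11/51 mod 79. 51⁻¹ ≡ 31 (mod 79) since 51·31 = 1581 ≡ 1, so λ ≡ 25.
  x = λ² - 65 - 37 = 625 - 102 ≡ 49; y = λ·(65 - 49) - 74 ≡ 10. → (49, 10)
11P: (49, 10) + (37, 6). λ = (6 - 10)/(37 - 49) ≡ 75/67 mod 79. 67⁻¹ ≡ 46 (mod 79), so λ ≡ 53.
  x = λ² - 49 - 37 = 2809 - 86 ≡ 37; y = λ·(49 - 37) - 10 ≡ 73. → (37, 73)
12P: (37, 73) + (37, 6): same x and y₁ ≡ -y₂, so the sum is O.
12P = O, so the order is 12.

12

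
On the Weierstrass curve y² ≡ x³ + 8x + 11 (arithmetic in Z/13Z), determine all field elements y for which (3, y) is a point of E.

x³ + 8x + 11 = 62 ≡ 10 (mod 13).
Square roots of 10 mod 13: 6 and 7 (since 6² = 36 ≡ 10).

6, 7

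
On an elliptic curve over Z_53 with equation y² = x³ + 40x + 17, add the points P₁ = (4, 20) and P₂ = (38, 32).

(4, 20) + (38, 32). λ = (32 - 20)/(38 - 4) ≡ 12/34 mod 53. 34⁻¹ ≡ 39 (mod 53), so λ ≡ 44.
  x = λ² - 4 - 38 = 1936 - 42 ≡ 39; y = λ·(4 - 39) - 20 ≡ 30. → (39, 30)

(39, 30)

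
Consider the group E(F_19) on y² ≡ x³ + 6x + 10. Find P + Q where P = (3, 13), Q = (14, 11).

(8, 0)

(3, 13) + (14, 11). λ = (11 - 13)/(14 - 3) ≡ 17/11 mod 19. 11⁻¹ ≡ 7 (mod 19), so λ ≡ 5.
  x = λ² - 3 - 14 = 25 - 17 ≡ 8; y = λ·(3 - 8) - 13 ≡ 0. → (8, 0)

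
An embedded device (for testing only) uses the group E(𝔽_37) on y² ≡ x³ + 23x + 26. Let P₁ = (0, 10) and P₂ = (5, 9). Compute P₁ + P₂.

(0, 10) + (5, 9). λ = (9 - 10)/(5 - 0) ≡ 36/5 mod 37. 5⁻¹ ≡ 15 (mod 37) since 5·15 = 75 ≡ 1, so λ ≡ 22.
  x = λ² - 0 - 5 = 484 - 5 ≡ 35; y = λ·(0 - 35) - 10 ≡ 34. → (35, 34)

(35, 34)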